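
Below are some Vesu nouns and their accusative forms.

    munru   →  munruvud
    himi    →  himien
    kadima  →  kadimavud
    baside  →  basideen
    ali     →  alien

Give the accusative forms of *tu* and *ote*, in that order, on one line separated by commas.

tuvud, oteen

Looking at the last vowel of each stem: -en when the last vowel of the stem is a front vowel (*himi*, *baside*, *ali*); -vud when the last vowel of the stem is a back vowel (*munru*, *kadima*).
Since the last vowel of *tu* is /u/ (a back vowel), it takes -vud, giving *tuvud*.
Since the last vowel of *ote* is /e/ (a front vowel), it takes -en, giving *oteen*.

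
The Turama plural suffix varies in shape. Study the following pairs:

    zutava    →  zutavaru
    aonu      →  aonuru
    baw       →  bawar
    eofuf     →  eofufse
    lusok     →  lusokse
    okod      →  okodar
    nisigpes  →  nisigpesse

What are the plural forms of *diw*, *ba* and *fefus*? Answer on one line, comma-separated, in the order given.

The suffix is conditioned by the final sound: -se when the stem ends in a voiceless consonant (*eofuf*, *lusok*, *nisigpes*); -ar when the stem ends in a voiced consonant (*baw*, *okod*); -ru when the stem ends in a vowel (*zutava*, *aonu*).
*diw* — final sound /w/ (a voiced consonant) → -ar → *diwar*.
Since the final sound of *ba* is /a/ (a vowel), it takes -ru, giving *baru*.
*fefus*: final sound = /s/, a voiceless consonant → -se → *fefusse*.

diwar, baru, fefusse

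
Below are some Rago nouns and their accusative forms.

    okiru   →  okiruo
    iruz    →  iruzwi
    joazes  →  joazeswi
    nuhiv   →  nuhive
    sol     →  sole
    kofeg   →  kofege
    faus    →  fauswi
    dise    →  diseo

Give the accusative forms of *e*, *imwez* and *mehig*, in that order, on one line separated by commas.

eo, imwezwi, mehige

The suffix is conditioned by the final sound: -wi when the stem ends in a sibilant (*iruz*, *joazes*, *faus*); -e when the stem ends in a non-sibilant consonant (*nuhiv*, *sol*, *kofeg*); -o when the stem ends in a vowel (*okiru*, *dise*).
*e*: final sound = /e/, a vowel → -o → *eo*.
*imwez* — final sound /z/ (a sibilant) → -wi → *imwezwi*.
Since the final sound of *mehig* is /g/ (a non-sibilant consonant), it takes -e, giving *mehige*.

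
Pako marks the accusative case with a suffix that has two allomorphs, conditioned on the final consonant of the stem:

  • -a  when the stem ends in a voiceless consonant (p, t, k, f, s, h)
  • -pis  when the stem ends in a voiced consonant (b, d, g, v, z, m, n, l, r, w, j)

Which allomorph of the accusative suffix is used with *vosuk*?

Since the final consonant of *vosuk* is /k/ (voiceless), it takes -a.

-a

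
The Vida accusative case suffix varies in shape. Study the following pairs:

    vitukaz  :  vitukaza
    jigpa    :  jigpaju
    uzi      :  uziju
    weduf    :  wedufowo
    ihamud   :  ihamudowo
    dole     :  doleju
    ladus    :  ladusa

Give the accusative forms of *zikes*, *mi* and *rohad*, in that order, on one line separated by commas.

The alternation tracks the final sound of the stem — -a when the stem ends in a sibilant (*vitukaz*, *ladus*); -owo when the stem ends in a non-sibilant consonant (*weduf*, *ihamud*); -ju when the stem ends in a vowel (*jigpa*, *uzi*, *dole*).
Since the final sound of *zikes* is /s/ (a sibilant), it takes -a, giving *zikesa*.
*mi* — final sound /i/ (a vowel) → -ju → *miju*.
Since the final sound of *rohad* is /d/ (a non-sibilant consonant), it takes -owo, giving *rohadowo*.

zikesa, miju, rohadowo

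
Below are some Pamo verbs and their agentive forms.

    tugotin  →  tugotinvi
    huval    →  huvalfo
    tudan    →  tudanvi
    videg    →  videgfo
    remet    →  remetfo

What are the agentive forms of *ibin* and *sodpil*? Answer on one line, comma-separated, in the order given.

ibinvi, sodpilfo

The alternation tracks the final consonant of the stem — -vi when the stem ends in a nasal (*tugotin*, *tudan*); -fo when the stem ends in a non-nasal consonant (*huval*, *videg*, *remet*).
*ibin* — final consonant /n/ (a nasal) → -vi → *ibinvi*.
*sodpil* — final consonant /l/ (non-nasal) → -fo → *sodpilfo*.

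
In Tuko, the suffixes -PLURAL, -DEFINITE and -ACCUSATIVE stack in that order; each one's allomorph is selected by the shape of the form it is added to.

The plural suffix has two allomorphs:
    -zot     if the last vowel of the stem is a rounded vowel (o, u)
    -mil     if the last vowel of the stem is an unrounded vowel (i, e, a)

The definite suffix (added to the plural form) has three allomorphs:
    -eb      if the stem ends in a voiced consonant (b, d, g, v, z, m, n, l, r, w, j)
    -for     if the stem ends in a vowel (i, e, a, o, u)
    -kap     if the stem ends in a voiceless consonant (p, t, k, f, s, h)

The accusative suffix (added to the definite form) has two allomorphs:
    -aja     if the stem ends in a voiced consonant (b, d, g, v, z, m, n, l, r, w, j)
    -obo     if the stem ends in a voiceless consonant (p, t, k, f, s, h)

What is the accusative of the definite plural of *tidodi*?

Since the last vowel of *tidodi* is /i/ (an unrounded vowel), it takes -mil, giving *tidodimil*.
The final sound of the plural form *tidodimil* is /l/, which is a voiced consonant, so the definite suffix is -eb, giving *tidodimileb*.
The definite form *tidodimileb* — final consonant /b/ (voiced) → -aja → *tidodimilebaja*.

tidodimilebaja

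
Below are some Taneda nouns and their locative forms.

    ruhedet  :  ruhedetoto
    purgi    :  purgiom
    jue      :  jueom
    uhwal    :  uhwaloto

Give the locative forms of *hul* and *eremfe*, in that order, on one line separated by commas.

Looking at the final sound of each stem: -oto when the stem ends in a consonant (*ruhedet*, *uhwal*); -om when the stem ends in a vowel (*purgi*, *jue*).
*hul* — final sound /l/ (a consonant) → -oto → *huloto*.
*eremfe*: final sound = /e/, a vowel → -om → *eremfeom*.

huloto, eremfeom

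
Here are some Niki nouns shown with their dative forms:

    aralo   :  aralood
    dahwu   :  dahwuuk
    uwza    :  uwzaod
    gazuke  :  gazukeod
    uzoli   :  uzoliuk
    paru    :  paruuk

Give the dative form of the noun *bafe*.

The alternation tracks the last vowel of the stem — -uk when the last vowel of the stem is a high vowel (*dahwu*, *uzoli*, *paru*); -od when the last vowel of the stem is a non-high vowel (*aralo*, *uwza*, *gazuke*).
*bafe*: last vowel = /e/, a non-high vowel → -od → *bafeod*.

bafeod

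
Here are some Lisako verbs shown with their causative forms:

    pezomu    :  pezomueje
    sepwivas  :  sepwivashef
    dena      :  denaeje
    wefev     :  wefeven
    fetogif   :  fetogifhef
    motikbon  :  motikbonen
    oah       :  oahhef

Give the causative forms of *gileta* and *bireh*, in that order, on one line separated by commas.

giletaeje, birehhef

The suffix is conditioned by the final sound: -hef when the stem ends in a voiceless consonant (*sepwivas*, *fetogif*, *oah*); -en when the stem ends in a voiced consonant (*wefev*, *motikbon*); -eje when the stem ends in a vowel (*pezomu*, *dena*).
Since the final sound of *gileta* is /a/ (a vowel), it takes -eje, giving *giletaeje*.
The final sound of *bireh* is /h/, which is a voiceless consonant, so the suffix is -hef, giving *birehhef*.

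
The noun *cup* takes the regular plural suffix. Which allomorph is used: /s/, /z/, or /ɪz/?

/s/

The stem *cup* ends in a voiceless non-sibilant consonant.
The plural suffix surfaces as /ɪz/ after sibilants, /s/ after other voiceless consonants, and /z/ after other voiced sounds.
So the plural -s on *cup* is pronounced /s/.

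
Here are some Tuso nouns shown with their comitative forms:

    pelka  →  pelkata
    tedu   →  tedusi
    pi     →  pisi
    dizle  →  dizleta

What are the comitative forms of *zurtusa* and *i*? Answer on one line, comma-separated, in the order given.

zurtusata, isi

The suffix is conditioned by the last vowel: -si when the last vowel of the stem is a high vowel (*tedu*, *pi*); -ta when the last vowel of the stem is a non-high vowel (*pelka*, *dizle*).
The last vowel of *zurtusa* is /a/, which is a non-high vowel, so the suffix is -ta, giving *zurtusata*.
Since the last vowel of *i* is /i/ (a high vowel), it takes -si, giving *isi*.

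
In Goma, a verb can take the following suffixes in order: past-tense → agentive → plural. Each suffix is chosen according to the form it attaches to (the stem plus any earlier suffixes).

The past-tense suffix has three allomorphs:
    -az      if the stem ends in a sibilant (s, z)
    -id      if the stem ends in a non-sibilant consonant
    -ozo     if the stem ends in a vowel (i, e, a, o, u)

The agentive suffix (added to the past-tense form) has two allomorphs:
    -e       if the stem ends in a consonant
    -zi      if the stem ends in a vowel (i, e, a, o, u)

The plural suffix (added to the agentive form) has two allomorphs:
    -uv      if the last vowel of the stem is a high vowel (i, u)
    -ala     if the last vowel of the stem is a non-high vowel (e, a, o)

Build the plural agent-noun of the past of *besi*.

besiozoziuv

*besi*: final sound = /i/, a vowel → -ozo → *besiozo*.
The past-tense form *besiozo* — final sound /o/ (a vowel) → -zi → *besiozozi*.
The last vowel of the agentive form *besiozozi* is /i/, which is a high vowel, so the plural suffix is -uv, giving *besiozoziuv*.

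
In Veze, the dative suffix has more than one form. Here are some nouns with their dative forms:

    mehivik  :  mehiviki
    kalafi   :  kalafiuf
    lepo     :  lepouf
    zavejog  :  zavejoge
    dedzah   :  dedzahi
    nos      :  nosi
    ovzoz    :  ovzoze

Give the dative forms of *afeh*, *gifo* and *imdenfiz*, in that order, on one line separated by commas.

The pattern is voicing of the final sound: -i when the stem ends in a voiceless consonant (*mehivik*, *dedzah*, *nos*); -e when the stem ends in a voiced consonant (*zavejog*, *ovzoz*); -uf when the stem ends in a vowel (*kalafi*, *lepo*).
Since the final sound of *afeh* is /h/ (a voiceless consonant), it takes -i, giving *afehi*.
*gifo* — final sound /o/ (a vowel) → -uf → *gifouf*.
The final sound of *imdenfiz* is /z/, which is a voiced consonant, so the suffix is -e, giving *imdenfize*.

afehi, gifouf, imdenfize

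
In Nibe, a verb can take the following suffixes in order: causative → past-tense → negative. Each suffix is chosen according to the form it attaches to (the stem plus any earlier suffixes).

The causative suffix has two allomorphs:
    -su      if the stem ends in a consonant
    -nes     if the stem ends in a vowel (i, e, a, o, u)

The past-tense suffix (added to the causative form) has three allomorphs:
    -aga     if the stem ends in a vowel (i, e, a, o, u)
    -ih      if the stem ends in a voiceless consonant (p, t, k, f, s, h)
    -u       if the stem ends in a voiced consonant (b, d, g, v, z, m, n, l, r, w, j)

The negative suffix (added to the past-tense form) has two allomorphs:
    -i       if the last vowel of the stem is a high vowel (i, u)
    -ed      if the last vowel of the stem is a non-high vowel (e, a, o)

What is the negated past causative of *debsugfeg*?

debsugfegsuagaed

*debsugfeg*: final sound = /g/, a consonant → -su → *debsugfegsu*.
The causative form *debsugfegsu*: final sound = /u/, a vowel → -aga → *debsugfegsuaga*.
The last vowel of the past-tense form *debsugfegsuaga* is /a/, which is a non-high vowel, so the negative suffix is -ed, giving *debsugfegsuagaed*.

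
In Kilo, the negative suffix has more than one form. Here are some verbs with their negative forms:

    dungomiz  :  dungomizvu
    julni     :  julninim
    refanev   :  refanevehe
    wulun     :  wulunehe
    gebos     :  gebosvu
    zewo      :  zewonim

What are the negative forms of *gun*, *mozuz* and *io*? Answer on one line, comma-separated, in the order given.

The pattern is sibilance of the final sound: -vu when the stem ends in a sibilant (*dungomiz*, *gebos*); -ehe when the stem ends in a non-sibilant consonant (*refanev*, *wulun*); -nim when the stem ends in a vowel (*julni*, *zewo*).
*gun*: final sound = /n/, a non-sibilant consonant → -ehe → *gunehe*.
*mozuz*: final sound = /z/, a sibilant → -vu → *mozuzvu*.
Since the final sound of *io* is /o/ (a vowel), it takes -nim, giving *ionim*.

gunehe, mozuzvu, ionim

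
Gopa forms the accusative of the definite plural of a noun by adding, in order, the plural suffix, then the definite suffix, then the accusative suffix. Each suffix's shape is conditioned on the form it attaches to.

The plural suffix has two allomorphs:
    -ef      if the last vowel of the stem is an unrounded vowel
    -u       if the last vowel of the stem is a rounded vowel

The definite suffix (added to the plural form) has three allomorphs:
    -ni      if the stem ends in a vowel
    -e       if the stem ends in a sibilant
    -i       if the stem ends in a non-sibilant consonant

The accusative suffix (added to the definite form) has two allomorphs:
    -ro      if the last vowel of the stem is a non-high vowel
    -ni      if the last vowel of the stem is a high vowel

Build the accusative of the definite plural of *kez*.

kezefini

*kez* — last vowel /e/ (an unrounded vowel) → -ef → *kezef*.
The plural form *kezef*: final sound = /f/, a non-sibilant consonant → -i → *kezefi*.
The last vowel of the definite form *kezefi* is /i/, which is a high vowel, so the accusative suffix is -ni, giving *kezefini*.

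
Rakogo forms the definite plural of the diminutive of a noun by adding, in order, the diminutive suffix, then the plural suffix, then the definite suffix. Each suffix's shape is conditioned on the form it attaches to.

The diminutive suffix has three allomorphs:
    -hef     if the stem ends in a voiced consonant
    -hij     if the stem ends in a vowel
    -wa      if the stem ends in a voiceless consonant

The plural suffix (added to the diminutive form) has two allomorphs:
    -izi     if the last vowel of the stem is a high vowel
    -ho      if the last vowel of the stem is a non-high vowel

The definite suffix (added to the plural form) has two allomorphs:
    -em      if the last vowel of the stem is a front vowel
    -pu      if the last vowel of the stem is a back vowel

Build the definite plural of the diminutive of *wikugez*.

*wikugez* — final sound /z/ (a voiced consonant) → -hef → *wikugezhef*.
The diminutive form *wikugezhef* — last vowel /e/ (a non-high vowel) → -ho → *wikugezhefho*.
The plural form *wikugezhefho*: last vowel = /o/, a back vowel → -pu → *wikugezhefhopu*.

wikugezhefhopu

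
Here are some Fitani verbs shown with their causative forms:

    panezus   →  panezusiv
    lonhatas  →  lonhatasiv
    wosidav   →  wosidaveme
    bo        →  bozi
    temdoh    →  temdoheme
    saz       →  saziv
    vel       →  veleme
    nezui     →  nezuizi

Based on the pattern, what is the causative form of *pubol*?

The alternation tracks the final sound of the stem — -iv when the stem ends in a sibilant (*panezus*, *lonhatas*, *saz*); -eme when the stem ends in a non-sibilant consonant (*wosidav*, *temdoh*, *vel*); -zi when the stem ends in a vowel (*bo*, *nezui*).
*pubol*: final sound = /l/, a non-sibilant consonant → -eme → *puboleme*.

puboleme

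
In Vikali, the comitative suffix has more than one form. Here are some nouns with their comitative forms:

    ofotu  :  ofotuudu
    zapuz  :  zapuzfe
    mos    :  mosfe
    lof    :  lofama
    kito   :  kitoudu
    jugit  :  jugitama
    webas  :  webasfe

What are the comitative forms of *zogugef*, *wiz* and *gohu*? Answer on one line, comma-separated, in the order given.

The pattern is sibilance of the final sound: -fe when the stem ends in a sibilant (*zapuz*, *mos*, *webas*); -ama when the stem ends in a non-sibilant consonant (*lof*, *jugit*); -udu when the stem ends in a vowel (*ofotu*, *kito*).
Since the final sound of *zogugef* is /f/ (a non-sibilant consonant), it takes -ama, giving *zogugefama*.
Since the final sound of *wiz* is /z/ (a sibilant), it takes -fe, giving *wizfe*.
*gohu* — final sound /u/ (a vowel) → -udu → *gohuudu*.

zogugefama, wizfe, gohuudu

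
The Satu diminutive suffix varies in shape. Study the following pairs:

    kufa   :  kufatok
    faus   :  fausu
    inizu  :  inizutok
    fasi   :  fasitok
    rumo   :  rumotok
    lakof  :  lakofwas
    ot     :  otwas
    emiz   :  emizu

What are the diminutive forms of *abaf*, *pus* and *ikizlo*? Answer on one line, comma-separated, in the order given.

The alternation tracks the final sound of the stem — -u when the stem ends in a sibilant (*faus*, *emiz*); -was when the stem ends in a non-sibilant consonant (*lakof*, *ot*); -tok when the stem ends in a vowel (*kufa*, *inizu*, *fasi*, *rumo*).
*abaf*: final sound = /f/, a non-sibilant consonant → -was → *abafwas*.
The final sound of *pus* is /s/, which is a sibilant, so the suffix is -u, giving *pusu*.
The final sound of *ikizlo* is /o/, which is a vowel, so the suffix is -tok, giving *ikizlotok*.

abafwas, pusu, ikizlotok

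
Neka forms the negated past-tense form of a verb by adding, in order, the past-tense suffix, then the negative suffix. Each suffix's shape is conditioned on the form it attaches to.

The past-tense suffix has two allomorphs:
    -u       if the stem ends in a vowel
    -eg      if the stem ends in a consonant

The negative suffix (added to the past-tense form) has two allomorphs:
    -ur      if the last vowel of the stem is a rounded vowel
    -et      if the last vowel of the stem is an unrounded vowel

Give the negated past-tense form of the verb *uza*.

The final sound of *uza* is /a/, which is a vowel, so the past-tense suffix is -u, giving *uzau*.
The past-tense form *uzau*: last vowel = /u/, a rounded vowel → -ur → *uzauur*.

uzauur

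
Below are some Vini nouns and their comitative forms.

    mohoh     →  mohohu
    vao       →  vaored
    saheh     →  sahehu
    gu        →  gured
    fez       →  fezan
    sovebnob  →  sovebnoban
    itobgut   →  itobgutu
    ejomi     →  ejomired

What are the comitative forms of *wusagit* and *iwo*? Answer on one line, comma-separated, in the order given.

wusagitu, iwored

The pattern is voicing of the final sound: -u when the stem ends in a voiceless consonant (*mohoh*, *saheh*, *itobgut*); -an when the stem ends in a voiced consonant (*fez*, *sovebnob*); -red when the stem ends in a vowel (*vao*, *gu*, *ejomi*).
*wusagit* — final sound /t/ (a voiceless consonant) → -u → *wusagitu*.
*iwo* — final sound /o/ (a vowel) → -red → *iwored*.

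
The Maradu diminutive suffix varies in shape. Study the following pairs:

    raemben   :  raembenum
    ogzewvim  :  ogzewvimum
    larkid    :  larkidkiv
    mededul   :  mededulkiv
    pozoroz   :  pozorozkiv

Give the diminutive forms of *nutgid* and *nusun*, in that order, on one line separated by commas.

The alternation tracks the final consonant of the stem — -um when the stem ends in a nasal (*raemben*, *ogzewvim*); -kiv when the stem ends in a non-nasal consonant (*larkid*, *mededul*, *pozoroz*).
*nutgid* — final consonant /d/ (non-nasal) → -kiv → *nutgidkiv*.
Since the final consonant of *nusun* is /n/ (a nasal), it takes -um, giving *nusunum*.

nutgidkiv, nusunum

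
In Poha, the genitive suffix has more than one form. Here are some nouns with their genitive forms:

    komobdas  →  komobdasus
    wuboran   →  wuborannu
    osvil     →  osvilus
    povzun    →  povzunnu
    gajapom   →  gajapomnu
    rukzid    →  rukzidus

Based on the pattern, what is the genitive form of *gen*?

gennu

Looking at the final consonant of each stem: -nu when the stem ends in a nasal (*wuboran*, *povzun*, *gajapom*); -us when the stem ends in a non-nasal consonant (*komobdas*, *osvil*, *rukzid*).
*gen*: final consonant = /n/, a nasal → -nu → *gennu*.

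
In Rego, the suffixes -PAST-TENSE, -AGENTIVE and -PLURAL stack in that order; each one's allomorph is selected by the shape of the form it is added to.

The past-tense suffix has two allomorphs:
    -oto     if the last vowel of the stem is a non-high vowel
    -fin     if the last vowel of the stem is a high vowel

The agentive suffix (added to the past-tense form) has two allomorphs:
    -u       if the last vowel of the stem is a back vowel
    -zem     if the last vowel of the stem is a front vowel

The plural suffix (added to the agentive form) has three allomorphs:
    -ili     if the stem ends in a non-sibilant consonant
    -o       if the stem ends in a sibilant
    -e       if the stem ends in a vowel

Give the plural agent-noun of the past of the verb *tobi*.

The last vowel of *tobi* is /i/, which is a high vowel, so the past-tense suffix is -fin, giving *tobifin*.
The past-tense form *tobifin*: last vowel = /i/, a front vowel → -zem → *tobifinzem*.
The agentive form *tobifinzem*: final sound = /m/, a non-sibilant consonant → -ili → *tobifinzemili*.

tobifinzemili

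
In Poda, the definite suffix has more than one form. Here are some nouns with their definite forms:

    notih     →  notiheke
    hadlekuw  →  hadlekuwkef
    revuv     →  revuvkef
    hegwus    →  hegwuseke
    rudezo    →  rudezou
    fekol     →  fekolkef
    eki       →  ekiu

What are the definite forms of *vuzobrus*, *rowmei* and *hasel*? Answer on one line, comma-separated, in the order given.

vuzobruseke, rowmeiu, haselkef

Looking at the final sound of each stem: -eke when the stem ends in a voiceless consonant (*notih*, *hegwus*); -kef when the stem ends in a voiced consonant (*hadlekuw*, *revuv*, *fekol*); -u when the stem ends in a vowel (*rudezo*, *eki*).
Since the final sound of *vuzobrus* is /s/ (a voiceless consonant), it takes -eke, giving *vuzobruseke*.
The final sound of *rowmei* is /i/, which is a vowel, so the suffix is -u, giving *rowmeiu*.
*hasel*: final sound = /l/, a voiced consonant → -kef → *haselkef*.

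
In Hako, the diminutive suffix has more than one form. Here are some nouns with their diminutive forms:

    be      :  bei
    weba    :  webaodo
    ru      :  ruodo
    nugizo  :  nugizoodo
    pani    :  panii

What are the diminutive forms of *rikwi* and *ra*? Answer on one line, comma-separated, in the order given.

rikwii, raodo

Looking at the last vowel of each stem: -i when the last vowel of the stem is a front vowel (*be*, *pani*); -odo when the last vowel of the stem is a back vowel (*weba*, *ru*, *nugizo*).
The last vowel of *rikwi* is /i/, which is a front vowel, so the suffix is -i, giving *rikwii*.
The last vowel of *ra* is /a/, which is a back vowel, so the suffix is -odo, giving *raodo*.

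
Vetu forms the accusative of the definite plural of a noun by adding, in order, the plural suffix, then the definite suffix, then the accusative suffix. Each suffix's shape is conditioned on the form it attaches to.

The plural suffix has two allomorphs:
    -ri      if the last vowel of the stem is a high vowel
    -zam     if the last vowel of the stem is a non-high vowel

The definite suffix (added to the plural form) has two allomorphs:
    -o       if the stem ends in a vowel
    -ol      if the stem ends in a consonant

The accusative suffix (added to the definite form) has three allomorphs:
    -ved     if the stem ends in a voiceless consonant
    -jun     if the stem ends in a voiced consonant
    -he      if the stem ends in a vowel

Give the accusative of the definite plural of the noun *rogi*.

rogiriohe

*rogi* — last vowel /i/ (a high vowel) → -ri → *rogiri*.
Since the final sound of the plural form *rogiri* is /i/ (a vowel), it takes -o, giving *rogirio*.
The final sound of the definite form *rogirio* is /o/, which is a vowel, so the accusative suffix is -he, giving *rogiriohe*.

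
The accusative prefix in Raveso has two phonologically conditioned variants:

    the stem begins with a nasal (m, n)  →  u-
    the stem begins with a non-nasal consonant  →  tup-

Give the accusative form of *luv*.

The first consonant of *luv* is /l/, which is non-nasal, so the prefix is tup-, giving *tupluv*.

tupluv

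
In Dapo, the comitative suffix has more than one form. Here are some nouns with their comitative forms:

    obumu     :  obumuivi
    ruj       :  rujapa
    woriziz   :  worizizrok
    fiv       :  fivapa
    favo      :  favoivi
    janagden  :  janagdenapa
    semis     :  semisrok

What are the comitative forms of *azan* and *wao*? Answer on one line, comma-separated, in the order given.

The pattern is sibilance of the final sound: -rok when the stem ends in a sibilant (*woriziz*, *semis*); -apa when the stem ends in a non-sibilant consonant (*ruj*, *fiv*, *janagden*); -ivi when the stem ends in a vowel (*obumu*, *favo*).
*azan* — final sound /n/ (a non-sibilant consonant) → -apa → *azanapa*.
*wao* — final sound /o/ (a vowel) → -ivi → *waoivi*.

azanapa, waoivi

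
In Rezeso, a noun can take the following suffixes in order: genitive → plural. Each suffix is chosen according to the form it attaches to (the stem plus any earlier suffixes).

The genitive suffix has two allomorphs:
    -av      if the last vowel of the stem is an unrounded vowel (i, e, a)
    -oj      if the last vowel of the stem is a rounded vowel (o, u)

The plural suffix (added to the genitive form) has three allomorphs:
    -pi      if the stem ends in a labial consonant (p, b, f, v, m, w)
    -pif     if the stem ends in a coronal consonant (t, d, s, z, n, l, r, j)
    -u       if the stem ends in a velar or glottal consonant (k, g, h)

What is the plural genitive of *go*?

*go* — last vowel /o/ (a rounded vowel) → -oj → *gooj*.
The final consonant of the genitive form *gooj* is /j/, which is coronal, so the plural suffix is -pif, giving *goojpif*.

goojpif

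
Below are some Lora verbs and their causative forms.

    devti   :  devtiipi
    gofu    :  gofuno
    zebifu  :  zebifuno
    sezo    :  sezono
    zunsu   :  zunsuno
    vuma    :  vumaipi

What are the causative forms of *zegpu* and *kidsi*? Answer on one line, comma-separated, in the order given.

The pattern is rounding harmony: -no when the last vowel of the stem is a rounded vowel (*gofu*, *zebifu*, *sezo*, *zunsu*); -ipi when the last vowel of the stem is an unrounded vowel (*devti*, *vuma*).
*zegpu* — last vowel /u/ (a rounded vowel) → -no → *zegpuno*.
The last vowel of *kidsi* is /i/, which is an unrounded vowel, so the suffix is -ipi, giving *kidsiipi*.

zegpuno, kidsiipi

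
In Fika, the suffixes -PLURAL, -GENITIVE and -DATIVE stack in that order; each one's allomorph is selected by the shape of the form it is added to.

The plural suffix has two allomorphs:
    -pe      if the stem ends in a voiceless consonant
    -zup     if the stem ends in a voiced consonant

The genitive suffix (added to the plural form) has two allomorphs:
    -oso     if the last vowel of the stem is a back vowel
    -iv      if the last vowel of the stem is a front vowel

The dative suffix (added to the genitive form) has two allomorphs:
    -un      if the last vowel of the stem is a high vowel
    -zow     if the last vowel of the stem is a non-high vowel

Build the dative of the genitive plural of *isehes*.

Since the final consonant of *isehes* is /s/ (voiceless), it takes -pe, giving *isehespe*.
Since the last vowel of the plural form *isehespe* is /e/ (a front vowel), it takes -iv, giving *isehespeiv*.
Since the last vowel of the genitive form *isehespeiv* is /i/ (a high vowel), it takes -un, giving *isehespeivun*.

isehespeivun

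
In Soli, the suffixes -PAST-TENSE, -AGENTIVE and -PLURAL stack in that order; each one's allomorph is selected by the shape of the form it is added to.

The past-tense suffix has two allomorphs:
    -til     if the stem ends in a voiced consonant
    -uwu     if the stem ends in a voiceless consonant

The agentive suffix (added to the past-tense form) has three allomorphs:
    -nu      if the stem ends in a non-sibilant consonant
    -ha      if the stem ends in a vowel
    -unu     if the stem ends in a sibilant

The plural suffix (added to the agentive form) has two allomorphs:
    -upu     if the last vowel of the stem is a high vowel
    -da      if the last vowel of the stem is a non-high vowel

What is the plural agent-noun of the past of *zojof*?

Since the final consonant of *zojof* is /f/ (voiceless), it takes -uwu, giving *zojofuwu*.
The past-tense form *zojofuwu*: final sound = /u/, a vowel → -ha → *zojofuwuha*.
The agentive form *zojofuwuha*: last vowel = /a/, a non-high vowel → -da → *zojofuwuhada*.

zojofuwuhada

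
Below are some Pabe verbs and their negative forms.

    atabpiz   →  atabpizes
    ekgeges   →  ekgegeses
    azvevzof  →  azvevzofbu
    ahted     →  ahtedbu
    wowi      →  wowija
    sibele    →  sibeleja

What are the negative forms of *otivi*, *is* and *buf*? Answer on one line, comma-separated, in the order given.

otivija, ises, bufbu

The alternation tracks the final sound of the stem — -es when the stem ends in a sibilant (*atabpiz*, *ekgeges*); -bu when the stem ends in a non-sibilant consonant (*azvevzof*, *ahted*); -ja when the stem ends in a vowel (*wowi*, *sibele*).
*otivi* — final sound /i/ (a vowel) → -ja → *otivija*.
Since the final sound of *is* is /s/ (a sibilant), it takes -es, giving *ises*.
Since the final sound of *buf* is /f/ (a non-sibilant consonant), it takes -bu, giving *bufbu*.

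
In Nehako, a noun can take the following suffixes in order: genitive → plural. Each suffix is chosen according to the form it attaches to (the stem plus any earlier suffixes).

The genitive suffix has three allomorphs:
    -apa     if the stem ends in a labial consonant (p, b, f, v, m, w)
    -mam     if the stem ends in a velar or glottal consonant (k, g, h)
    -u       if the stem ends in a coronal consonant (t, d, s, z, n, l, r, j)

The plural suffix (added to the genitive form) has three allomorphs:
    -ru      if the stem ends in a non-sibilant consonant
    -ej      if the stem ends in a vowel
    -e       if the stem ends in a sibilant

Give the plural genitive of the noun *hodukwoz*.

hodukwozuej

Since the final consonant of *hodukwoz* is /z/ (coronal), it takes -u, giving *hodukwozu*.
The final sound of the genitive form *hodukwozu* is /u/, which is a vowel, so the plural suffix is -ej, giving *hodukwozuej*.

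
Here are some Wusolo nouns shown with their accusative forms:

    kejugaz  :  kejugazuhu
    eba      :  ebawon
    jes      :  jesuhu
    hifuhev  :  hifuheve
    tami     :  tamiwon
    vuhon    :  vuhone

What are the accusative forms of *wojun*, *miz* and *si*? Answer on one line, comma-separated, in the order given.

The pattern is sibilance of the final sound: -uhu when the stem ends in a sibilant (*kejugaz*, *jes*); -e when the stem ends in a non-sibilant consonant (*hifuhev*, *vuhon*); -won when the stem ends in a vowel (*eba*, *tami*).
*wojun*: final sound = /n/, a non-sibilant consonant → -e → *wojune*.
Since the final sound of *miz* is /z/ (a sibilant), it takes -uhu, giving *mizuhu*.
*si* — final sound /i/ (a vowel) → -won → *siwon*.

wojune, mizuhu, siwon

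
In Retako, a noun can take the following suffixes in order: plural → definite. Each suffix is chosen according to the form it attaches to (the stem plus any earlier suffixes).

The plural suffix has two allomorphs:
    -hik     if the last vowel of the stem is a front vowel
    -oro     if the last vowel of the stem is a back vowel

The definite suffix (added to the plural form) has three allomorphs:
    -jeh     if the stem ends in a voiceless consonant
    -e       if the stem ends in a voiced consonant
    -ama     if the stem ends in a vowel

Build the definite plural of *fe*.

fehikjeh

The last vowel of *fe* is /e/, which is a front vowel, so the plural suffix is -hik, giving *fehik*.
The plural form *fehik*: final sound = /k/, a voiceless consonant → -jeh → *fehikjeh*.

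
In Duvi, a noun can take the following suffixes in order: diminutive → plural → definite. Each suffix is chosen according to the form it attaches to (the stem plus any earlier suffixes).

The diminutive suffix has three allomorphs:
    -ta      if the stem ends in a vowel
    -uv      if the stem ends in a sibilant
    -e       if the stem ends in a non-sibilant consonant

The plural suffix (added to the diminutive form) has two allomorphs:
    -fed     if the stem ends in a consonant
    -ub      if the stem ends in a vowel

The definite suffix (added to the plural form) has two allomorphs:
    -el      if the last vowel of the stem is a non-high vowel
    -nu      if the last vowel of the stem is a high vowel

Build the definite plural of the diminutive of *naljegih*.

*naljegih*: final sound = /h/, a non-sibilant consonant → -e → *naljegihe*.
Since the final sound of the diminutive form *naljegihe* is /e/ (a vowel), it takes -ub, giving *naljegiheub*.
The plural form *naljegiheub* — last vowel /u/ (a high vowel) → -nu → *naljegiheubnu*.

naljegiheubnu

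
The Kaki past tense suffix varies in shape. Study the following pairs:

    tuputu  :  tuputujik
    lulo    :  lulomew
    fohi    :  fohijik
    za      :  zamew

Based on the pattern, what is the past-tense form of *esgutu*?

esgutujik

The alternation tracks the last vowel of the stem — -jik when the last vowel of the stem is a high vowel (*tuputu*, *fohi*); -mew when the last vowel of the stem is a non-high vowel (*lulo*, *za*).
The last vowel of *esgutu* is /u/, which is a high vowel, so the suffix is -jik, giving *esgutujik*.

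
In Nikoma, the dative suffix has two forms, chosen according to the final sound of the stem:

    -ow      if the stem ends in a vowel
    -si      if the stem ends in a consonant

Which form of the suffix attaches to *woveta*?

-ow

The final sound of *woveta* is /a/, which is a vowel, so the suffix is -ow.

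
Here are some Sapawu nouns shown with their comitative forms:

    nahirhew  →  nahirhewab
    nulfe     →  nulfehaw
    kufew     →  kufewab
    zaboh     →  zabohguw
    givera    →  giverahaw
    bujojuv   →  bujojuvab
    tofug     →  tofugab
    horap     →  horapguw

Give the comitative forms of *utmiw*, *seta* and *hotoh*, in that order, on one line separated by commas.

The suffix is conditioned by the final sound: -guw when the stem ends in a voiceless consonant (*zaboh*, *horap*); -ab when the stem ends in a voiced consonant (*nahirhew*, *kufew*, *bujojuv*, *tofug*); -haw when the stem ends in a vowel (*nulfe*, *givera*).
*utmiw* — final sound /w/ (a voiced consonant) → -ab → *utmiwab*.
*seta* — final sound /a/ (a vowel) → -haw → *setahaw*.
*hotoh*: final sound = /h/, a voiceless consonant → -guw → *hotohguw*.

utmiwab, setahaw, hotohguw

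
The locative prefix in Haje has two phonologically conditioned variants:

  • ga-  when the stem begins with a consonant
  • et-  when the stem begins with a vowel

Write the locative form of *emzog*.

The first sound of *emzog* is /e/, which is a vowel, so the prefix is et-, giving *etemzog*.

etemzog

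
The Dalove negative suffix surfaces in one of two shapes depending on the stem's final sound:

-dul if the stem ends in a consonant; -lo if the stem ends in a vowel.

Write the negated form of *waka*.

*waka* — final sound /a/ (a vowel) → -lo → *wakalo*.

wakalo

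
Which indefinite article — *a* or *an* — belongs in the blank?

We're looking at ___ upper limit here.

The indefinite article is chosen by the initial *sound* of the following word, not its spelling.
*upper* begins with the sound /ʌ/ (u pronounced /ʌ/) — a vowel sound.
So the article is *an*: We're looking at an upper limit here.

an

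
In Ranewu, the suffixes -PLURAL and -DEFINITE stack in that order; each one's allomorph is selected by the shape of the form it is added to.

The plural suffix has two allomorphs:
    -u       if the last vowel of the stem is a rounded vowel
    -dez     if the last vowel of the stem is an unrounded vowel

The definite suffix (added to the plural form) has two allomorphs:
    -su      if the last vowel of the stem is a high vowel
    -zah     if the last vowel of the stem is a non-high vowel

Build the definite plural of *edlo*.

*edlo* — last vowel /o/ (a rounded vowel) → -u → *edlou*.
Since the last vowel of the plural form *edlou* is /u/ (a high vowel), it takes -su, giving *edlousu*.

edlousu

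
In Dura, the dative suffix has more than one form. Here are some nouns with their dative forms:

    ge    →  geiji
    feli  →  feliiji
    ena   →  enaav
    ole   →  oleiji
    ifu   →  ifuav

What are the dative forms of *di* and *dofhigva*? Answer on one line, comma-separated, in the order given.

diiji, dofhigvaav

The suffix is conditioned by the last vowel: -iji when the last vowel of the stem is a front vowel (*ge*, *feli*, *ole*); -av when the last vowel of the stem is a back vowel (*ena*, *ifu*).
The last vowel of *di* is /i/, which is a front vowel, so the suffix is -iji, giving *diiji*.
*dofhigva* — last vowel /a/ (a back vowel) → -av → *dofhigvaav*.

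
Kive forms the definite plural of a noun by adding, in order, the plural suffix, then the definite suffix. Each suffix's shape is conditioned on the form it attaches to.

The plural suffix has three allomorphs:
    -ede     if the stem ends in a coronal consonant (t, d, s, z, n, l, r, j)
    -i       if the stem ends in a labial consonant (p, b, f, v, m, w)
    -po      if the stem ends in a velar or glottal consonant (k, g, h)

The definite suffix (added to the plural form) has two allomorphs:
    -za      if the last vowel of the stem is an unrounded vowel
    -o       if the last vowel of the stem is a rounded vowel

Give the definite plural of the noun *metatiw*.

Since the final consonant of *metatiw* is /w/ (labial), it takes -i, giving *metatiwi*.
The plural form *metatiwi*: last vowel = /i/, an unrounded vowel → -za → *metatiwiza*.

metatiwiza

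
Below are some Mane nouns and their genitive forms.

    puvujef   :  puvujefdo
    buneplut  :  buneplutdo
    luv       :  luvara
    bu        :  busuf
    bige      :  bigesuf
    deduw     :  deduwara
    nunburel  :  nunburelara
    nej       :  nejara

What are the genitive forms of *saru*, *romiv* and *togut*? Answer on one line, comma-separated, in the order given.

The pattern is voicing of the final sound: -do when the stem ends in a voiceless consonant (*puvujef*, *buneplut*); -ara when the stem ends in a voiced consonant (*luv*, *deduw*, *nunburel*, *nej*); -suf when the stem ends in a vowel (*bu*, *bige*).
Since the final sound of *saru* is /u/ (a vowel), it takes -suf, giving *sarusuf*.
*romiv*: final sound = /v/, a voiced consonant → -ara → *romivara*.
*togut* — final sound /t/ (a voiceless consonant) → -do → *togutdo*.

sarusuf, romivara, togutdo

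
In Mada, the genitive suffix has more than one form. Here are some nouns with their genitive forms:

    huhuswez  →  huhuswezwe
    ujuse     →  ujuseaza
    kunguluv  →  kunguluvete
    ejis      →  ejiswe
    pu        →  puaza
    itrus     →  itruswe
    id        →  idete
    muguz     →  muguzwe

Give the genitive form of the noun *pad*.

padete

The suffix is conditioned by the final sound: -we when the stem ends in a sibilant (*huhuswez*, *ejis*, *itrus*, *muguz*); -ete when the stem ends in a non-sibilant consonant (*kunguluv*, *id*); -aza when the stem ends in a vowel (*ujuse*, *pu*).
*pad* — final sound /d/ (a non-sibilant consonant) → -ete → *padete*.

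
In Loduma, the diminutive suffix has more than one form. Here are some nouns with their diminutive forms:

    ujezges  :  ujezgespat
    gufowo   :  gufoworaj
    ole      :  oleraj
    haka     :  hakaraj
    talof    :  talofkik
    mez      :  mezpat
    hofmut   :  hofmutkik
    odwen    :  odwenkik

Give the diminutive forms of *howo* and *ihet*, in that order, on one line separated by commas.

The pattern is sibilance of the final sound: -pat when the stem ends in a sibilant (*ujezges*, *mez*); -kik when the stem ends in a non-sibilant consonant (*talof*, *hofmut*, *odwen*); -raj when the stem ends in a vowel (*gufowo*, *ole*, *haka*).
*howo*: final sound = /o/, a vowel → -raj → *howoraj*.
The final sound of *ihet* is /t/, which is a non-sibilant consonant, so the suffix is -kik, giving *ihetkik*.

howoraj, ihetkik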